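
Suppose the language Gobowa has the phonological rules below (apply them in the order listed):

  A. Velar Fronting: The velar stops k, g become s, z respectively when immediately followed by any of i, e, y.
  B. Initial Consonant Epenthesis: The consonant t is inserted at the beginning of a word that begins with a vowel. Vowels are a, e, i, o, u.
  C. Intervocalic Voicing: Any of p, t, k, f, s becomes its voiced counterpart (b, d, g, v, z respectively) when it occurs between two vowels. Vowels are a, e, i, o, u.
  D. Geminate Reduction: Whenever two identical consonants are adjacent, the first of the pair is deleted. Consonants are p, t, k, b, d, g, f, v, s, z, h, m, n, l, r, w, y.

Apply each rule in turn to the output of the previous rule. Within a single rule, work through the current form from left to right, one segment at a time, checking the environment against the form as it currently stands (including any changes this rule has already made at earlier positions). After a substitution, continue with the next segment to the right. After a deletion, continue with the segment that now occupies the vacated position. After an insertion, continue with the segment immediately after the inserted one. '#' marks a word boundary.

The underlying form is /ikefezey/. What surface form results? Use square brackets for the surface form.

A Velar Fronting: [ikefezey] → [isefezey]
B Initial Consonant Epenthesis: [isefezey] → [tisefezey]
C Intervocalic Voicing: [tisefezey] → [tizevezey]
D Geminate Reduction: no change — [tizevezey]

[tizevezey]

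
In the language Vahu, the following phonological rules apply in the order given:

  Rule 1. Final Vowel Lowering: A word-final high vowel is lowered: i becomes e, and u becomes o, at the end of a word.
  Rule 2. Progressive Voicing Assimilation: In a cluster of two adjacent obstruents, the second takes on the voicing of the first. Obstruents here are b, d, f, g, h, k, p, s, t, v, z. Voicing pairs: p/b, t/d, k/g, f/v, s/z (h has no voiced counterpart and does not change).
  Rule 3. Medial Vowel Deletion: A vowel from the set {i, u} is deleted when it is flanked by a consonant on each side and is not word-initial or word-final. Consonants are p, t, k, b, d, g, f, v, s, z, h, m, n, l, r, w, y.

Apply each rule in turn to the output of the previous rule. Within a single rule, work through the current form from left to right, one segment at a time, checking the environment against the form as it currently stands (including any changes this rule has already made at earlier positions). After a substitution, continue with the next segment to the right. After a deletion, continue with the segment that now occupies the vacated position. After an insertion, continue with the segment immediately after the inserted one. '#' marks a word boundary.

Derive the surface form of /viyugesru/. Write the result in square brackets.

Rule 1 Final Vowel Lowering: [viyugesru] → [viyugesro]
Rule 2 Progressive Voicing Assimilation: no change — [viyugesro]
Rule 3 Medial Vowel Deletion: [viyugesro] → [vygesro]

[vygesro]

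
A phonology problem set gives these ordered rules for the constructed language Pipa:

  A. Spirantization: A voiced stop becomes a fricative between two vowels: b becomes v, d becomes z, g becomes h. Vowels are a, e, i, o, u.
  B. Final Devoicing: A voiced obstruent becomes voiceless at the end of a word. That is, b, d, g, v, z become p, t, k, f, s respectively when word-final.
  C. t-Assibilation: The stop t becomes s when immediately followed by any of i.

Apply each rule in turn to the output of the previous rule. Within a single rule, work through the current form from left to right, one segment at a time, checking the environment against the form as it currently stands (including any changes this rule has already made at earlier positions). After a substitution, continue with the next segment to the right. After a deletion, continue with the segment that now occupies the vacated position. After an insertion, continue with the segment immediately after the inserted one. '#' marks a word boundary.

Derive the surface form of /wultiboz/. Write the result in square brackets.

[wulsivos]

A Spirantization: [wultiboz] → [wultivoz]
B Final Devoicing: [wultivoz] → [wultivos]
C t-Assibilation: [wultivos] → [wulsivos]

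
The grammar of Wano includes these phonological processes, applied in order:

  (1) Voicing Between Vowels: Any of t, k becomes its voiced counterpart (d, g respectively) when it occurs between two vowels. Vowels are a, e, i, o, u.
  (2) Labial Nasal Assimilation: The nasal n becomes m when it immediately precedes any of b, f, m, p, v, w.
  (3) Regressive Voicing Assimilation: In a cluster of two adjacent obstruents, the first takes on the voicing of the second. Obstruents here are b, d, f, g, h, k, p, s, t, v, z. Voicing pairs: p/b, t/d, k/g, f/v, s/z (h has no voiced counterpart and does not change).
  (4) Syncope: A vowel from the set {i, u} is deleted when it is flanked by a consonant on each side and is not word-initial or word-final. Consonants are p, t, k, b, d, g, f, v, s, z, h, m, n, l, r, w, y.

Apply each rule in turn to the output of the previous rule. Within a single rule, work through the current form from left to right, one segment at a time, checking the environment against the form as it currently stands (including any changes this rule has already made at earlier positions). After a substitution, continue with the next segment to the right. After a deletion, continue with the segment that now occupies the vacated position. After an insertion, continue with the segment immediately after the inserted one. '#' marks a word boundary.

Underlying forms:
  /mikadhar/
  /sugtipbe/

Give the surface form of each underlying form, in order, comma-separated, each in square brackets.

/mikadhar/:
  (1) Voicing Between Vowels: [mikadhar] → [migadhar]
  (2) Labial Nasal Assimilation: no change — [migadhar]
  (3) Regressive Voicing Assimilation: [migadhar] → [migathar]
  (4) Syncope: [migathar] → [mgathar]
/sugtipbe/:
  (1) Voicing Between Vowels: no change — [sugtipbe]
  (2) Labial Nasal Assimilation: no change — [sugtipbe]
  (3) Regressive Voicing Assimilation: [sugtipbe] → [suktibbe]
  (4) Syncope: [suktibbe] → [sktbbe]

[mgathar], [sktbbe]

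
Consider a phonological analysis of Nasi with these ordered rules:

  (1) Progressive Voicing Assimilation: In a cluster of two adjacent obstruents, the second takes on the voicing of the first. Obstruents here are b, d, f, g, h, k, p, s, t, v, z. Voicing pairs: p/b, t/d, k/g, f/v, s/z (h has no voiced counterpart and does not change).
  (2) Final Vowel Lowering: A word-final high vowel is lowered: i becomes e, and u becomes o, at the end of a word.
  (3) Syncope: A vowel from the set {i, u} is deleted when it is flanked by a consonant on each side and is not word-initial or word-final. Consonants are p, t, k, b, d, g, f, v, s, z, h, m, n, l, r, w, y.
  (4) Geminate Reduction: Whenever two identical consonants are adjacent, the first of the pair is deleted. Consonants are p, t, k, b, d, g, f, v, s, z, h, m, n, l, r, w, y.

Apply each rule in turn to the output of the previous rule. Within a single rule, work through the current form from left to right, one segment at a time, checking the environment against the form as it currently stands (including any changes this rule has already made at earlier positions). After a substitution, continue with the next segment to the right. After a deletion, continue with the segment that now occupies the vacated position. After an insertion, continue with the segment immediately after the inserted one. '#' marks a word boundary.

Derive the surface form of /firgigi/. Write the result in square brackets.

[frge]

(1) Progressive Voicing Assimilation: no change — [firgigi]
(2) Final Vowel Lowering: [firgigi] → [firgige]
(3) Syncope: [firgige] → [frgge]
(4) Geminate Reduction: [frgge] → [frge]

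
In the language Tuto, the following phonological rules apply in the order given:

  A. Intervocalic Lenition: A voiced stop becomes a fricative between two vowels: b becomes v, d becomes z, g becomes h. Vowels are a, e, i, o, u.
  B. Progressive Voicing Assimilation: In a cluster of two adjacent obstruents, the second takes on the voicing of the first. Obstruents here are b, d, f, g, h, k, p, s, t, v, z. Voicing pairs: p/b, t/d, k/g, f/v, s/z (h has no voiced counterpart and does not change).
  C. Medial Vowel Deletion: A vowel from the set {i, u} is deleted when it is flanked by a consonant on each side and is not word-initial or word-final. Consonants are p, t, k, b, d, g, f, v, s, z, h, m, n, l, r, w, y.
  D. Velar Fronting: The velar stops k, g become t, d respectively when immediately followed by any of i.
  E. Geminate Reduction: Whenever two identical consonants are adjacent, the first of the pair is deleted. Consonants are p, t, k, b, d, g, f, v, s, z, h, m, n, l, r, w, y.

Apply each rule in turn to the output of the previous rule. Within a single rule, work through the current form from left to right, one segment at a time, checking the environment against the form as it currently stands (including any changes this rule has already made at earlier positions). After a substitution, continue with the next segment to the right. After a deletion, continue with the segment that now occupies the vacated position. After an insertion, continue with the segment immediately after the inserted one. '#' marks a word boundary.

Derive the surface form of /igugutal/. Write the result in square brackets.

A Intervocalic Lenition: [igugutal] → [ihuhutal]
B Progressive Voicing Assimilation: no change — [ihuhutal]
C Medial Vowel Deletion: [ihuhutal] → [ihhtal]
D Velar Fronting: no change — [ihhtal]
E Geminate Reduction: [ihhtal] → [ihtal]

[ihtal]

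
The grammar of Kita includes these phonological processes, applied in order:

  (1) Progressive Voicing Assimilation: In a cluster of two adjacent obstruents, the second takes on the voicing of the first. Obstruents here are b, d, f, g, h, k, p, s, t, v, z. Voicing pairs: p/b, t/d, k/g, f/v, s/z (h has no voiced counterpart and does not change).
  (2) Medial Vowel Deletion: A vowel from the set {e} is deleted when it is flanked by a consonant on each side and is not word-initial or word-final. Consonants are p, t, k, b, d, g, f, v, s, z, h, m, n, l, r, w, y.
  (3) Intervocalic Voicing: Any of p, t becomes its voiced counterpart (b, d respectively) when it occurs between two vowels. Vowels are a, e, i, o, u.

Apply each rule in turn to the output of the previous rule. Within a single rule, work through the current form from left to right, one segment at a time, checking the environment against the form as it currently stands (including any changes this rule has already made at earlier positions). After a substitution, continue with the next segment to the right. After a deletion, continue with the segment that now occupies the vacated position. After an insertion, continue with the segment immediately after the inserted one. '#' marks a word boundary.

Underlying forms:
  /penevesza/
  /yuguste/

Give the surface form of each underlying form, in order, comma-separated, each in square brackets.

/penevesza/:
  (1) Progressive Voicing Assimilation: [penevesza] → [penevessa]
  (2) Medial Vowel Deletion: [penevessa] → [pnvssa]
  (3) Intervocalic Voicing: no change — [pnvssa]
/yuguste/:
  (1) Progressive Voicing Assimilation: no change — [yuguste]
  (2) Medial Vowel Deletion: no change — [yuguste]
  (3) Intervocalic Voicing: no change — [yuguste]

[pnvssa], [yuguste]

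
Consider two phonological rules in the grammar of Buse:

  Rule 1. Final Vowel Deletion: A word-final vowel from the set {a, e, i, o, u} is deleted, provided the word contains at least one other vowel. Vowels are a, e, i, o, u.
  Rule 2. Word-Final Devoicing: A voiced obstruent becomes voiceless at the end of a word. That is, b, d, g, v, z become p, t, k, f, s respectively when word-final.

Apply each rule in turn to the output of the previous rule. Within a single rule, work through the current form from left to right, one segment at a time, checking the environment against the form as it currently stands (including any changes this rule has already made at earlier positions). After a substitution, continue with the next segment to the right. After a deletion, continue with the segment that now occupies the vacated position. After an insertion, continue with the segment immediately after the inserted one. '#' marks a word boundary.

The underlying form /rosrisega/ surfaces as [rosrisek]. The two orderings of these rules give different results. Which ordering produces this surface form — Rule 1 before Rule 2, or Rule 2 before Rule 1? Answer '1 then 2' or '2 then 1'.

1 then 2

Order 1 then 2:
  1 Final Vowel Deletion: [rosrisega] → [rosriseg]
  2 Word-Final Devoicing: [rosriseg] → [rosrisek]
  result: [rosrisek]
Order 2 then 1:
  2 Word-Final Devoicing: no change — [rosrisega]
  1 Final Vowel Deletion: [rosrisega] → [rosriseg]
  result: [rosriseg]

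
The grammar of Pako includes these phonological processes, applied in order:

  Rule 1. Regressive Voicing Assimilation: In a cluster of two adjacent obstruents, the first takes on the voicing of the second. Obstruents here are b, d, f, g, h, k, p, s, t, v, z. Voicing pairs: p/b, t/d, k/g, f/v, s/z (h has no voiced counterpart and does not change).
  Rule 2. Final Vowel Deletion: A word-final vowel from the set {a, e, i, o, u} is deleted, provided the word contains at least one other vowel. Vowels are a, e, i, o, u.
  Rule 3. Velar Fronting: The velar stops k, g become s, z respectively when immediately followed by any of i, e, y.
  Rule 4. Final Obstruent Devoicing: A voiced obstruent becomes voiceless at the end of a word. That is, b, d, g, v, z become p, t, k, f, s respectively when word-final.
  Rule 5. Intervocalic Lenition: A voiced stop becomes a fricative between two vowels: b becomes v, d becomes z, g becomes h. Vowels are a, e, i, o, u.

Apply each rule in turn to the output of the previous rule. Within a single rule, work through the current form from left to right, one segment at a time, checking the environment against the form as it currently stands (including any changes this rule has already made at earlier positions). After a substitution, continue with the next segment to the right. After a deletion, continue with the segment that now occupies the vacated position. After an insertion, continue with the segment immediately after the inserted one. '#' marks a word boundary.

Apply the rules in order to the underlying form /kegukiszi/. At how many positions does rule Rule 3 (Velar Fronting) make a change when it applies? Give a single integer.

2

Rule 1 Regressive Voicing Assimilation: [kegukiszi] → [kegukizzi]
Rule 2 Final Vowel Deletion: [kegukizzi] → [kegukizz]
Rule 3 Velar Fronting: [kegukizz] → [segusizz]
Rule 4 Final Obstruent Devoicing: [segusizz] → [segusizs]
Rule 5 Intervocalic Lenition: [segusizs] → [sehusizs]
Rule Rule 3 changed 2 position(s).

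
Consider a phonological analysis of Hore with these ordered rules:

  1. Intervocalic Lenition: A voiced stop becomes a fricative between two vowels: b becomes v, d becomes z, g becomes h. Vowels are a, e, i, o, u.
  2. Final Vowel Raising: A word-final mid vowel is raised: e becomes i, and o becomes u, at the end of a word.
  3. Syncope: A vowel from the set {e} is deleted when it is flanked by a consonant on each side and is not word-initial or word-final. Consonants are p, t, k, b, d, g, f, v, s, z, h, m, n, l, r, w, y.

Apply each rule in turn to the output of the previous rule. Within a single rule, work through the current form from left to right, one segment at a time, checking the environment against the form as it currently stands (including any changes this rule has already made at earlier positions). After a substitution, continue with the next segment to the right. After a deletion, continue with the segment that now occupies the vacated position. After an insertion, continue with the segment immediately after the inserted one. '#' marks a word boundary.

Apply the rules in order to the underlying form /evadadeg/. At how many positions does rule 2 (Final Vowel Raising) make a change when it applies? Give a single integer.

0

1 Intervocalic Lenition: [evadadeg] → [evazazeg]
2 Final Vowel Raising: no change — [evazazeg]
3 Syncope: [evazazeg] → [evazazg]
Rule 2 changed 0 position(s).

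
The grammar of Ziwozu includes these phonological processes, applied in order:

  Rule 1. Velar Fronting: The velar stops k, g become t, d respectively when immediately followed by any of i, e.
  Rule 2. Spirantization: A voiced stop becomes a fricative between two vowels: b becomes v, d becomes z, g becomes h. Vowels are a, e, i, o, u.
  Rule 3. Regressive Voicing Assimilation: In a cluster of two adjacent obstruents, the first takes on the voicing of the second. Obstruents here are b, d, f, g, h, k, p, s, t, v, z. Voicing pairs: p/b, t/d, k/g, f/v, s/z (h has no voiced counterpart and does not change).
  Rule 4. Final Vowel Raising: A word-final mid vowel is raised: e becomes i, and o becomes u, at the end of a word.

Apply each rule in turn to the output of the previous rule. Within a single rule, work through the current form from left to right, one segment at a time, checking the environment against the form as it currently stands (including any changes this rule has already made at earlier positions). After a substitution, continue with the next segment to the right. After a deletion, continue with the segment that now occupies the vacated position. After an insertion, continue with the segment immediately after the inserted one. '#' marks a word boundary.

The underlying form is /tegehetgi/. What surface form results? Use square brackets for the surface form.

[tezeheddi]

Rule 1 Velar Fronting: [tegehetgi] → [tedehetdi]
Rule 2 Spirantization: [tedehetdi] → [tezehetdi]
Rule 3 Regressive Voicing Assimilation: [tezehetdi] → [tezeheddi]
Rule 4 Final Vowel Raising: no change — [tezeheddi]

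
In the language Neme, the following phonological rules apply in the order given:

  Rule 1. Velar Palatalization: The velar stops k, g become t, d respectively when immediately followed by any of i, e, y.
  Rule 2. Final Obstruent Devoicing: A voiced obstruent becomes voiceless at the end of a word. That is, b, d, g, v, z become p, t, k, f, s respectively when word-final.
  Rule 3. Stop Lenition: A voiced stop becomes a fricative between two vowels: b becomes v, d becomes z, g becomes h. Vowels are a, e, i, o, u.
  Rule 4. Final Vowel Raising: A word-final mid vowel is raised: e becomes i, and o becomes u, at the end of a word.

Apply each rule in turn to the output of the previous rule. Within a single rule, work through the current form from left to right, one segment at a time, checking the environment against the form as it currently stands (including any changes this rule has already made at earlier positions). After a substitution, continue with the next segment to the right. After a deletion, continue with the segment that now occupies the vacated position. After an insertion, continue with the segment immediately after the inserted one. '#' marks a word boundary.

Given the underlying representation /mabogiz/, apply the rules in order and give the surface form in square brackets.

Rule 1 Velar Palatalization: [mabogiz] → [mabodiz]
Rule 2 Final Obstruent Devoicing: [mabodiz] → [mabodis]
Rule 3 Stop Lenition: [mabodis] → [mavozis]
Rule 4 Final Vowel Raising: no change — [mavozis]

[mavozis]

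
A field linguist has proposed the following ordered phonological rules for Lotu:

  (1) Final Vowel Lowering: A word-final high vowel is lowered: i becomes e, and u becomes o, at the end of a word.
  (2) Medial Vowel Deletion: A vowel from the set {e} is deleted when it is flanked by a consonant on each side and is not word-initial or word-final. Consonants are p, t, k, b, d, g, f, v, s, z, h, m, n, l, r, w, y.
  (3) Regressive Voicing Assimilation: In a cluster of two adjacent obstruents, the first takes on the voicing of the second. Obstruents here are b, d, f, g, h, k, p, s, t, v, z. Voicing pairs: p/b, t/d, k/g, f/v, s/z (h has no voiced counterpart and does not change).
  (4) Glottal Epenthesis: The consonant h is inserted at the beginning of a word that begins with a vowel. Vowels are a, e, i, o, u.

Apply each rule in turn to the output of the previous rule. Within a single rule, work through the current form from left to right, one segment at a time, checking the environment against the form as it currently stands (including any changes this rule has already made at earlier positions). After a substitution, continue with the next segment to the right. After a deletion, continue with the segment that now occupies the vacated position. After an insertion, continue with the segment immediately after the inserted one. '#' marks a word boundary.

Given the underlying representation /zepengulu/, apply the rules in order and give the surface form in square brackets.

[spngulo]

(1) Final Vowel Lowering: [zepengulu] → [zepengulo]
(2) Medial Vowel Deletion: [zepengulo] → [zpngulo]
(3) Regressive Voicing Assimilation: [zpngulo] → [spngulo]
(4) Glottal Epenthesis: no change — [spngulo]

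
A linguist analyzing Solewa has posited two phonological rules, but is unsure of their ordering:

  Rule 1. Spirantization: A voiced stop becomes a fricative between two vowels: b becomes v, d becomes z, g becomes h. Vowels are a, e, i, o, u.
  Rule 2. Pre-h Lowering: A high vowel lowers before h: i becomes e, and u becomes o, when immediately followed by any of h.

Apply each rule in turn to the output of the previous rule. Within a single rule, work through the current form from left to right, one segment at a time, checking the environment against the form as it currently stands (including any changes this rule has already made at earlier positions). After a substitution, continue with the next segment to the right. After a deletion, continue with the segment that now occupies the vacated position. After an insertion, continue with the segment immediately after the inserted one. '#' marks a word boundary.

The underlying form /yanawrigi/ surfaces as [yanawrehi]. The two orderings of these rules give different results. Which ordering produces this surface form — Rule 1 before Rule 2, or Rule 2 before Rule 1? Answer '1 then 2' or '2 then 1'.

1 then 2

Order 1 then 2:
  1 Spirantization: [yanawrigi] → [yanawrihi]
  2 Pre-h Lowering: [yanawrihi] → [yanawrehi]
  result: [yanawrehi]
Order 2 then 1:
  2 Pre-h Lowering: no change — [yanawrigi]
  1 Spirantization: [yanawrigi] → [yanawrihi]
  result: [yanawrihi]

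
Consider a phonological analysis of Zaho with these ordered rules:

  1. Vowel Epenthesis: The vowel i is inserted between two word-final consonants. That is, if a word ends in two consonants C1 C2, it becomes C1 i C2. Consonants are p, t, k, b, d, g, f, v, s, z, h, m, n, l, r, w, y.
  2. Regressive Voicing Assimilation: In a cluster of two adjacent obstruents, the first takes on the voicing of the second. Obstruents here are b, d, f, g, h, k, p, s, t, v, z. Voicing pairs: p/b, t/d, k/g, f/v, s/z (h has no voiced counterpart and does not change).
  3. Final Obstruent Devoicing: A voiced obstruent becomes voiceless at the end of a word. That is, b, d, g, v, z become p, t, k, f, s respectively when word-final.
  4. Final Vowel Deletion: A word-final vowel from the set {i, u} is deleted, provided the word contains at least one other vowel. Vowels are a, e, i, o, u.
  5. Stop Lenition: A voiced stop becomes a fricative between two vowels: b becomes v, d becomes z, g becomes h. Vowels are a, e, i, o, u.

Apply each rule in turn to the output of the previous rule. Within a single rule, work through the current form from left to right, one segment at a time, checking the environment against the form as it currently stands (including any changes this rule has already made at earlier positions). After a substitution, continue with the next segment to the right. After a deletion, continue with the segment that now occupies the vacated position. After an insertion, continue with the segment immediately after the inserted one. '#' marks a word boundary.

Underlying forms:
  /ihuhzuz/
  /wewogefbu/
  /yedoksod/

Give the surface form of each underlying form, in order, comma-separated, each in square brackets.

/ihuhzuz/:
  1 Vowel Epenthesis: no change — [ihuhzuz]
  2 Regressive Voicing Assimilation: no change — [ihuhzuz]
  3 Final Obstruent Devoicing: [ihuhzuz] → [ihuhzus]
  4 Final Vowel Deletion: no change — [ihuhzus]
  5 Stop Lenition: no change — [ihuhzus]
/wewogefbu/:
  1 Vowel Epenthesis: no change — [wewogefbu]
  2 Regressive Voicing Assimilation: [wewogefbu] → [wewogevbu]
  3 Final Obstruent Devoicing: no change — [wewogevbu]
  4 Final Vowel Deletion: [wewogevbu] → [wewogevb]
  5 Stop Lenition: [wewogevb] → [wewohevb]
/yedoksod/:
  1 Vowel Epenthesis: no change — [yedoksod]
  2 Regressive Voicing Assimilation: no change — [yedoksod]
  3 Final Obstruent Devoicing: [yedoksod] → [yedoksot]
  4 Final Vowel Deletion: no change — [yedoksot]
  5 Stop Lenition: [yedoksot] → [yezoksot]

[ihuhzus], [wewohevb], [yezoksot]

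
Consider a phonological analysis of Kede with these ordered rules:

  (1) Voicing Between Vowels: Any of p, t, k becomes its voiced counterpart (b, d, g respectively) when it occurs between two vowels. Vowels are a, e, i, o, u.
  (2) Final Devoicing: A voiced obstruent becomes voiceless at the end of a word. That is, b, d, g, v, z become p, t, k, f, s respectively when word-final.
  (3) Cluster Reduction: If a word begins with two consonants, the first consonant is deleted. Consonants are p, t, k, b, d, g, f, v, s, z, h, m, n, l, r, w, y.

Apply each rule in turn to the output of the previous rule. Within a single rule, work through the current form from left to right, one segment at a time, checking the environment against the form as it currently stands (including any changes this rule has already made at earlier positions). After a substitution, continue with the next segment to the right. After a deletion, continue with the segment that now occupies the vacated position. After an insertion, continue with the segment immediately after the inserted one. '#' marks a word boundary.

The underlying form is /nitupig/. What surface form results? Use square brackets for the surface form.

[nidubik]

(1) Voicing Between Vowels: [nitupig] → [nidubig]
(2) Final Devoicing: [nidubig] → [nidubik]
(3) Cluster Reduction: no change — [nidubik]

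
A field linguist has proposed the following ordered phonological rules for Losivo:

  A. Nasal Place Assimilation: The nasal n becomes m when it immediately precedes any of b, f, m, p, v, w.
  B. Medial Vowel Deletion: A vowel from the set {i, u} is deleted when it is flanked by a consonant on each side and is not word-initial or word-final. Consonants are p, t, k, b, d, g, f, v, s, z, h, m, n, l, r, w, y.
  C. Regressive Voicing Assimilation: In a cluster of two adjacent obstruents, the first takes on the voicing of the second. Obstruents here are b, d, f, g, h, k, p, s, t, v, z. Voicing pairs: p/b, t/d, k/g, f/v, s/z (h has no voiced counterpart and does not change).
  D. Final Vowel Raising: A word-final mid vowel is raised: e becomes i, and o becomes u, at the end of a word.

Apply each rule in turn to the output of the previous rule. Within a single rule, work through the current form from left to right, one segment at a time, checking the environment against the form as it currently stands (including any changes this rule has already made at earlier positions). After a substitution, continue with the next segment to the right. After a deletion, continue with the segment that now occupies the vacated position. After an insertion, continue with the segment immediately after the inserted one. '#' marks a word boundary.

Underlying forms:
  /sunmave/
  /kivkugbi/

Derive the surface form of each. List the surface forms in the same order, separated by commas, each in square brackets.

[smmavi], [gfggbi]

/sunmave/:
  A Nasal Place Assimilation: [sunmave] → [summave]
  B Medial Vowel Deletion: [summave] → [smmave]
  C Regressive Voicing Assimilation: no change — [smmave]
  D Final Vowel Raising: [smmave] → [smmavi]
/kivkugbi/:
  A Nasal Place Assimilation: no change — [kivkugbi]
  B Medial Vowel Deletion: [kivkugbi] → [kvkgbi]
  C Regressive Voicing Assimilation: [kvkgbi] → [gfggbi]
  D Final Vowel Raising: no change — [gfggbi]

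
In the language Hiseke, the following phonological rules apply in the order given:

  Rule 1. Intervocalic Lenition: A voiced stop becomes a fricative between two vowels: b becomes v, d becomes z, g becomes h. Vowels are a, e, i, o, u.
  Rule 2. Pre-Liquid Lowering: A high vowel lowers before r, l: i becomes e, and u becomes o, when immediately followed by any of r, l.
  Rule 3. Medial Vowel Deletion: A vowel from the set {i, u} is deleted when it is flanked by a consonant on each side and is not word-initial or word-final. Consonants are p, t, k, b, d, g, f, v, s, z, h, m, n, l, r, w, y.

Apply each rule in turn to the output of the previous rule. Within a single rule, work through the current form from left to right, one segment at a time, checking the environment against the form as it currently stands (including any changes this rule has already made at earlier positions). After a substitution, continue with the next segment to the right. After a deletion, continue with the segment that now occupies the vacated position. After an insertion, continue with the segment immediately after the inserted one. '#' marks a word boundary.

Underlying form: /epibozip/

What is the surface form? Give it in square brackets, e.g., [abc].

Rule 1 Intervocalic Lenition: [epibozip] → [epivozip]
Rule 2 Pre-Liquid Lowering: no change — [epivozip]
Rule 3 Medial Vowel Deletion: [epivozip] → [epvozp]

[epvozp]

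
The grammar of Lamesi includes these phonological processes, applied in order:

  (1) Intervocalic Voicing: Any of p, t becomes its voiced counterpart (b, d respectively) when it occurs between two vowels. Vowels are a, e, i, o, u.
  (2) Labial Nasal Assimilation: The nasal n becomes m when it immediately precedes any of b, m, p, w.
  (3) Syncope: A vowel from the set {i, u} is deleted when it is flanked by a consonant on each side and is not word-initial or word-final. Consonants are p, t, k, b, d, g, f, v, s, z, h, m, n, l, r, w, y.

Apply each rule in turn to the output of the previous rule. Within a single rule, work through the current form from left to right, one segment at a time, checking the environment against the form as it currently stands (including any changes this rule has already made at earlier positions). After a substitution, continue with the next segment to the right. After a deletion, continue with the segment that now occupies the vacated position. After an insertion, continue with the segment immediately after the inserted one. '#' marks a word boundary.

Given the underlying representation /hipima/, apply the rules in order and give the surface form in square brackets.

[hbma]

(1) Intervocalic Voicing: [hipima] → [hibima]
(2) Labial Nasal Assimilation: no change — [hibima]
(3) Syncope: [hibima] → [hbma]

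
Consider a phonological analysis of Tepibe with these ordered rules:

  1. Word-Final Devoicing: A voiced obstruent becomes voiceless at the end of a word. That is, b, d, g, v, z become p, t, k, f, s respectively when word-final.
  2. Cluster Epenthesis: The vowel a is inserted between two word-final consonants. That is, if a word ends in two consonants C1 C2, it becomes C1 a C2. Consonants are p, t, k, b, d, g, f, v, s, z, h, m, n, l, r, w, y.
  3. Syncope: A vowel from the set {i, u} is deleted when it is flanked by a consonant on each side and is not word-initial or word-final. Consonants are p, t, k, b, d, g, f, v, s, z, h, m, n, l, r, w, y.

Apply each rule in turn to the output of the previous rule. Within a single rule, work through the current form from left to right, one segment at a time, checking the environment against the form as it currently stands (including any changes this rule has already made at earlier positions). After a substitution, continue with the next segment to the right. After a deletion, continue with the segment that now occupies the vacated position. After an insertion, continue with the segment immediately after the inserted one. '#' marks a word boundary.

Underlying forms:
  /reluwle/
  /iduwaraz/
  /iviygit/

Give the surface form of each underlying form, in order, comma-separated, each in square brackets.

[relwle], [idwaras], [ivygt]

/reluwle/:
  1 Word-Final Devoicing: no change — [reluwle]
  2 Cluster Epenthesis: no change — [reluwle]
  3 Syncope: [reluwle] → [relwle]
/iduwaraz/:
  1 Word-Final Devoicing: [iduwaraz] → [iduwaras]
  2 Cluster Epenthesis: no change — [iduwaras]
  3 Syncope: [iduwaras] → [idwaras]
/iviygit/:
  1 Word-Final Devoicing: no change — [iviygit]
  2 Cluster Epenthesis: no change — [iviygit]
  3 Syncope: [iviygit] → [ivygt]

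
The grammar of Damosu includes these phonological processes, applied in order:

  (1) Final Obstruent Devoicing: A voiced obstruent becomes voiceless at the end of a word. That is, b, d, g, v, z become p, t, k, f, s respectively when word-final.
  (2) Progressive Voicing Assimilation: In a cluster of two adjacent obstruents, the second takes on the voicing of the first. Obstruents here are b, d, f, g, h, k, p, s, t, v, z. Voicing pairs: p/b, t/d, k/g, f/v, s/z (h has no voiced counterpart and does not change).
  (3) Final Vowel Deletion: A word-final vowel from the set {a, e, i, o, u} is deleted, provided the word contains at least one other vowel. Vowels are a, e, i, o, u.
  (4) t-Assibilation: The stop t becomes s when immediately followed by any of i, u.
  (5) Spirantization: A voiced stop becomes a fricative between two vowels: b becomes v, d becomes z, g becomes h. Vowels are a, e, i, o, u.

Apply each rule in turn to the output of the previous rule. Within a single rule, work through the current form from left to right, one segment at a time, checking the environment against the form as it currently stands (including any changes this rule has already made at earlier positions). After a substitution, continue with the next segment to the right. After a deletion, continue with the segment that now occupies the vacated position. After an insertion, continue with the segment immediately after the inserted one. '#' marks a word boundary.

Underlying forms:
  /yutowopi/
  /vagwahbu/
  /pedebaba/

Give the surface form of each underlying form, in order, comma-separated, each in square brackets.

[yutowop], [vagwahp], [pezevab]

/yutowopi/:
  (1) Final Obstruent Devoicing: no change — [yutowopi]
  (2) Progressive Voicing Assimilation: no change — [yutowopi]
  (3) Final Vowel Deletion: [yutowopi] → [yutowop]
  (4) t-Assibilation: no change — [yutowop]
  (5) Spirantization: no change — [yutowop]
/vagwahbu/:
  (1) Final Obstruent Devoicing: no change — [vagwahbu]
  (2) Progressive Voicing Assimilation: [vagwahbu] → [vagwahpu]
  (3) Final Vowel Deletion: [vagwahpu] → [vagwahp]
  (4) t-Assibilation: no change — [vagwahp]
  (5) Spirantization: no change — [vagwahp]
/pedebaba/:
  (1) Final Obstruent Devoicing: no change — [pedebaba]
  (2) Progressive Voicing Assimilation: no change — [pedebaba]
  (3) Final Vowel Deletion: [pedebaba] → [pedebab]
  (4) t-Assibilation: no change — [pedebab]
  (5) Spirantization: [pedebab] → [pezevab]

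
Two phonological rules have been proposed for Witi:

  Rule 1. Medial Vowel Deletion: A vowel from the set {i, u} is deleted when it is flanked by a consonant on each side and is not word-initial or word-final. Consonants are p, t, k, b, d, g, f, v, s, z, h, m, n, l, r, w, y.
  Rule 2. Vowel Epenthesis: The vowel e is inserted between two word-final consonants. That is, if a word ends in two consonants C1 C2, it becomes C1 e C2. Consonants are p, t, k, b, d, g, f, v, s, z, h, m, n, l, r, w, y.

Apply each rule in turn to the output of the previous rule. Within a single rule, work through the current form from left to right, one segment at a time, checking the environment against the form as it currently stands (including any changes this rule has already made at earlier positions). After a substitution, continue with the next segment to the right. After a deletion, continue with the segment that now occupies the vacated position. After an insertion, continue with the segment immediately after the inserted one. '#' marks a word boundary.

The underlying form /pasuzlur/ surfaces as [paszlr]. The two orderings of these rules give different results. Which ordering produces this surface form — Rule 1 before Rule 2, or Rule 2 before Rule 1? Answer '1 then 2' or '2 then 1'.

Order 1 then 2:
  1 Medial Vowel Deletion: [pasuzlur] → [paszlr]
  2 Vowel Epenthesis: [paszlr] → [paszler]
  result: [paszler]
Order 2 then 1:
  2 Vowel Epenthesis: no change — [pasuzlur]
  1 Medial Vowel Deletion: [pasuzlur] → [paszlr]
  result: [paszlr]

2 then 1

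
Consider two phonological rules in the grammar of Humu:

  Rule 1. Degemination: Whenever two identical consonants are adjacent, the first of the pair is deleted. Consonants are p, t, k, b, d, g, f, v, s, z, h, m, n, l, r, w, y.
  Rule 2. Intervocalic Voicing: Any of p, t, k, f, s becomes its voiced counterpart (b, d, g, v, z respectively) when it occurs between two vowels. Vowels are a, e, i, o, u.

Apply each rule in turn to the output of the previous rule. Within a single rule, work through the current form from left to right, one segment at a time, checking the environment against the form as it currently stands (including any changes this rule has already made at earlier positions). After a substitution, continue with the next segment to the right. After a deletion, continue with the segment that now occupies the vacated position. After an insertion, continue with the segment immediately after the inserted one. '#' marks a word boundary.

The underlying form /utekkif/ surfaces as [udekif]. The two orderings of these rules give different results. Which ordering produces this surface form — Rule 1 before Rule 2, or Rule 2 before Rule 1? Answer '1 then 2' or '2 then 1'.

Order 1 then 2:
  1 Degemination: [utekkif] → [utekif]
  2 Intervocalic Voicing: [utekif] → [udegif]
  result: [udegif]
Order 2 then 1:
  2 Intervocalic Voicing: [utekkif] → [udekkif]
  1 Degemination: [udekkif] → [udekif]
  result: [udekif]

2 then 1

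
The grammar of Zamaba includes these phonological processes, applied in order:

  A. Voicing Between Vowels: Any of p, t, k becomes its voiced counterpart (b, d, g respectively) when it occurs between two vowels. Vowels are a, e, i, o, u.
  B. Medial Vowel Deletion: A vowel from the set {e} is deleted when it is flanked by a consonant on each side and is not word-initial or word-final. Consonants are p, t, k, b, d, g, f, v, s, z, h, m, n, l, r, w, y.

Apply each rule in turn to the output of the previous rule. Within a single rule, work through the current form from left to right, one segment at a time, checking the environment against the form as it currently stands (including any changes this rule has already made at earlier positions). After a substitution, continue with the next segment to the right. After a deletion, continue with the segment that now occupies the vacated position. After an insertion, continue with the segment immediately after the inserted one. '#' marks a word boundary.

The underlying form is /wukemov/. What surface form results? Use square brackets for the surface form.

A Voicing Between Vowels: [wukemov] → [wugemov]
B Medial Vowel Deletion: [wugemov] → [wugmov]

[wugmov]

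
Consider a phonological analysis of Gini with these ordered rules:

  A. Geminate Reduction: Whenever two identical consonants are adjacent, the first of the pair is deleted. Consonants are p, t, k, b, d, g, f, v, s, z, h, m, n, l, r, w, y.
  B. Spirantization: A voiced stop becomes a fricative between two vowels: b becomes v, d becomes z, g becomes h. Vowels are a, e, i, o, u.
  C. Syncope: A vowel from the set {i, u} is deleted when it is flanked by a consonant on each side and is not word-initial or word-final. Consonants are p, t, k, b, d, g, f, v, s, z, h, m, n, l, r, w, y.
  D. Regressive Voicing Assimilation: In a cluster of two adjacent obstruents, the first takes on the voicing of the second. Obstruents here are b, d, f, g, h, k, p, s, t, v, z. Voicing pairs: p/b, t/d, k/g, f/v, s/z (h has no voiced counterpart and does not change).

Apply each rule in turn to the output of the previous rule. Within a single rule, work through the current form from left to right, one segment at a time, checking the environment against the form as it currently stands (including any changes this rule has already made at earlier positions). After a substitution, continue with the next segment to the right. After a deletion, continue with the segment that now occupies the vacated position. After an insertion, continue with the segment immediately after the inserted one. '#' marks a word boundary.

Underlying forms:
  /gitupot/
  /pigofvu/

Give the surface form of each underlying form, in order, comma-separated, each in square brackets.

/gitupot/:
  A Geminate Reduction: no change — [gitupot]
  B Spirantization: no change — [gitupot]
  C Syncope: [gitupot] → [gtpot]
  D Regressive Voicing Assimilation: [gtpot] → [ktpot]
/pigofvu/:
  A Geminate Reduction: no change — [pigofvu]
  B Spirantization: [pigofvu] → [pihofvu]
  C Syncope: [pihofvu] → [phofvu]
  D Regressive Voicing Assimilation: [phofvu] → [phovvu]

[ktpot], [phovvu]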